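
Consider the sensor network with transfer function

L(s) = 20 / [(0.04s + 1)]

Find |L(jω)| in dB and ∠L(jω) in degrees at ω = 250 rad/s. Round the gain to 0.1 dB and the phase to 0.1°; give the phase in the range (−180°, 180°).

6.0 dB, -84.3°

At ω = 250 rad/s:
pole (1 + j250·0.04) = 1 + j10 → |·| ≈ 10.05, ∠ ≈ 84.29°
|L| = 20 · 1 / (10.05) ≈ 1.99
Gain = 20 log₁₀(1.99) ≈ 5.98 dB
∠L = (0°) − (84.29°) = -84.29°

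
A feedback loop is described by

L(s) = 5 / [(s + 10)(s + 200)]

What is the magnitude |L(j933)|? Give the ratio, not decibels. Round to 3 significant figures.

5.62e-06

At s = jω = j933:
pole (s+10): 10 + j933 → |·| = √(10²+933²) = √870589 ≈ 933.05, ∠ = arctan(933/10) ≈ 89.39°
pole (s+200): 200 + j933 → |·| = √(200²+933²) = √910489 ≈ 954.2, ∠ = arctan(933/200) ≈ 77.90°
|L| = 5 / 8.9032e+05 ≈ 5.616e-06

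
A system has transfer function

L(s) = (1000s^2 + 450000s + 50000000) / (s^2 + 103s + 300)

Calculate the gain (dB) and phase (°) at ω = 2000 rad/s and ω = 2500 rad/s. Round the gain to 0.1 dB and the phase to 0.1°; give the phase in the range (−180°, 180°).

Substitute s = j2000:
Numerator: 1000(j2000)^2 + 450000(j2000) + 50000000 = -3950000000 + j900000000
Denominator: (j2000)^2 + 103(j2000) + 300 = -3999700 + j206000
|N| = √(3950000000² + 900000000²) ≈ 4.0512e+09, ∠N ≈ 167.16°
|D| = √(3999700² + 206000²) ≈ 4.005e+06, ∠D ≈ 177.05°
|L| = 4.0512e+09 / 4.005e+06 ≈ 1011.5
Gain = 20 log₁₀(1011.5) ≈ 60.10 dB
∠L = 167.16° − 177.05° = -9.89°

Substitute s = j2500:
Numerator: 1000(j2500)^2 + 450000(j2500) + 50000000 = -6200000000 + j1125000000
Denominator: (j2500)^2 + 103(j2500) + 300 = -6249700 + j257500
|N| = √(6200000000² + 1125000000²) ≈ 6.3012e+09, ∠N ≈ 169.72°
|D| = √(6249700² + 257500²) ≈ 6.255e+06, ∠D ≈ 177.64°
|L| = 6.3012e+09 / 6.255e+06 ≈ 1007.4
Gain = 20 log₁₀(1007.4) ≈ 60.06 dB
∠L = 169.72° − 177.64° = -7.92°

ω = 2000: 60.1 dB, -9.9°; ω = 2500: 60.1 dB, -7.9°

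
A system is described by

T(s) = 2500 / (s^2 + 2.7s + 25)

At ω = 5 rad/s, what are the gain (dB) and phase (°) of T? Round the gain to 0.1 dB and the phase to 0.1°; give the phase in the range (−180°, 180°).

45.4 dB, -90.0°

At s = jω = j5:
quadratic: (j5)² + 2.7·j5 + 25 = 0 + j13.5 → |·| ≈ 13.5, ∠ ≈ 90.00°
|T| = 2500 / 13.5 ≈ 185.19
Gain = 20 log₁₀(185.19) ≈ 45.35 dB
∠T = 0.00° − 90.00° = -90.00°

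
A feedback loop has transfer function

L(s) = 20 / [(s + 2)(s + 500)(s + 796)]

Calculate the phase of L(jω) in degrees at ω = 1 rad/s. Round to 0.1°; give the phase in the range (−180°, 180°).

-26.8°

At s = jω = j1:
pole (s+2): 2 + j1 → |·| = √(2²+1²) = √5 ≈ 2.2361, ∠ = arctan(1/2) ≈ 26.57°
pole (s+500): 500 + j1 → |·| = √(500²+1²) = √250001 ≈ 500, ∠ = arctan(1/500) ≈ 0.11°
pole (s+796): 796 + j1 → |·| = √(796²+1²) = √633617 ≈ 796, ∠ = arctan(1/796) ≈ 0.07°
∠L = 0.00° − 26.75° = -26.75°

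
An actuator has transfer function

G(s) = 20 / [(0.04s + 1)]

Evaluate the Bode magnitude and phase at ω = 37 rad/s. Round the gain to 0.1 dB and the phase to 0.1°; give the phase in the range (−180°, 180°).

At ω = 37 rad/s:
pole (1 + j37·0.04) = 1 + j1.48 → |·| ≈ 1.7862, ∠ ≈ 55.95°
|G| = 20 · 1 / (1.7862) ≈ 11.197
Gain = 20 log₁₀(11.197) ≈ 20.98 dB
∠G = (0°) − (55.95°) = -55.95°

21.0 dB, -56.0°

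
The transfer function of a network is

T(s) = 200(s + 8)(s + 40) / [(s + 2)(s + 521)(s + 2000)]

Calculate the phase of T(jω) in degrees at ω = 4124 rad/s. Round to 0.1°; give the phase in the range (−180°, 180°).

-57.6°

At s = jω = j4124:
zero (s+8): 8 + j4124 → |·| = √(8²+4124²) = √17007440 ≈ 4124, ∠ = arctan(4124/8) ≈ 89.89°
zero (s+40): 40 + j4124 → |·| = √(40²+4124²) = √17008976 ≈ 4124.2, ∠ = arctan(4124/40) ≈ 89.44°
pole (s+2): 2 + j4124 → |·| = √(2²+4124²) = √17007380 ≈ 4124, ∠ = arctan(4124/2) ≈ 89.97°
pole (s+521): 521 + j4124 → |·| = √(521²+4124²) = √17278817 ≈ 4156.8, ∠ = arctan(4124/521) ≈ 82.80°
pole (s+2000): 2000 + j4124 → |·| = √(2000²+4124²) = √21007376 ≈ 4583.4, ∠ = arctan(4124/2000) ≈ 64.13°
∠T = 179.33° − 236.90° = -57.57°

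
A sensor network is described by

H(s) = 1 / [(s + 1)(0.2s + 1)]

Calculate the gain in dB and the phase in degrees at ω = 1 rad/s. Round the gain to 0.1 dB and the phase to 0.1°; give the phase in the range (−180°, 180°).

-3.2 dB, -56.3°

At ω = 1 rad/s:
pole (1 + j1·1) = 1 + j1 → |·| ≈ 1.4142, ∠ ≈ 45.00°
pole (1 + j1·0.2) = 1 + j0.2 → |·| ≈ 1.0198, ∠ ≈ 11.31°
|H| = 1 · 1 / (1.4142 · 1.0198) ≈ 0.69338
Gain = 20 log₁₀(0.69338) ≈ -3.18 dB
∠H = (0°) − (45.00° + 11.31°) = -56.31°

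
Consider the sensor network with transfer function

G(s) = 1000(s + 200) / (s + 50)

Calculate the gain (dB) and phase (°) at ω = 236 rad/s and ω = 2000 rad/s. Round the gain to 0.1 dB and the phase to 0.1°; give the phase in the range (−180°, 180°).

At s = jω = j236:
zero (s+200): 200 + j236 → |·| = √(200²+236²) = √95696 ≈ 309.35, ∠ = arctan(236/200) ≈ 49.72°
pole (s+50): 50 + j236 → |·| = √(50²+236²) = √58196 ≈ 241.24, ∠ = arctan(236/50) ≈ 78.04°
|G| = 1000 · 309.35 / 241.24 ≈ 1282.3
Gain = 20 log₁₀(1282.3) ≈ 62.16 dB
∠G = 49.72° − 78.04° = -28.32°

At s = jω = j2000:
zero (s+200): 200 + j2000 → |·| = √(200²+2000²) = √4040000 ≈ 2010, ∠ = arctan(2000/200) ≈ 84.29°
pole (s+50): 50 + j2000 → |·| = √(50²+2000²) = √4002500 ≈ 2000.6, ∠ = arctan(2000/50) ≈ 88.57°
|G| = 1000 · 2010 / 2000.6 ≈ 1004.7
Gain = 20 log₁₀(1004.7) ≈ 60.04 dB
∠G = 84.29° − 88.57° = -4.28°

ω = 236: 62.2 dB, -28.3°; ω = 2000: 60.0 dB, -4.3°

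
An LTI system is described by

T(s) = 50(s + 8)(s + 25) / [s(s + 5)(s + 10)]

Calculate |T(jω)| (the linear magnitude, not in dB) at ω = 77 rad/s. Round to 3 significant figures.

0.679

At s = jω = j77:
zero (s+8): 8 + j77 → |·| = √(8²+77²) = √5993 ≈ 77.414, ∠ = arctan(77/8) ≈ 84.07°
zero (s+25): 25 + j77 → |·| = √(25²+77²) = √6554 ≈ 80.957, ∠ = arctan(77/25) ≈ 72.01°
pole (s+5): 5 + j77 → |·| = √(5²+77²) = √5954 ≈ 77.162, ∠ = arctan(77/5) ≈ 86.28°
pole (s+10): 10 + j77 → |·| = √(10²+77²) = √6029 ≈ 77.647, ∠ = arctan(77/10) ≈ 82.60°
pole at origin: |s| = 77, ∠ = 90.00° (in denominator)
|T| = 50 · 6267.2 / 4.6134e+05 ≈ 0.67924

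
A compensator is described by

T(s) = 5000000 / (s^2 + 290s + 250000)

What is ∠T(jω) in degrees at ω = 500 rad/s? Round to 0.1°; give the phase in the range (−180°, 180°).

At s = jω = j500:
quadratic: (j500)² + 290·j500 + 250000 = 0 + j145000 → |·| ≈ 1.45e+05, ∠ ≈ 90.00°
∠T = 0.00° − 90.00° = -90.00°

-90.0°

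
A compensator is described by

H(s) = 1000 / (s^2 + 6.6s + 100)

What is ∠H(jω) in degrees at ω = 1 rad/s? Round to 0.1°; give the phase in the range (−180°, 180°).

At s = jω = j1:
quadratic: (j1)² + 6.6·j1 + 100 = 99 + j6.6 → |·| ≈ 99.22, ∠ ≈ 3.81°
∠H = 0.00° − 3.81° = -3.81°

-3.8°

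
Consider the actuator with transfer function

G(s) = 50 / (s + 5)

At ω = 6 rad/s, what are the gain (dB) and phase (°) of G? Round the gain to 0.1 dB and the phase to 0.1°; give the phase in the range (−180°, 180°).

Substitute s = j6:
Numerator: 50 = 50 + j0
Denominator: (j6) + 5 = 5 + j6
|N| = √(50² + 0²) ≈ 50, ∠N ≈ 0.00°
|D| = √(5² + 6²) ≈ 7.8102, ∠D ≈ 50.19°
|G| = 50 / 7.8102 ≈ 6.4019
Gain = 20 log₁₀(6.4019) ≈ 16.13 dB
∠G = 0.00° − 50.19° = -50.19°

16.1 dB, -50.2°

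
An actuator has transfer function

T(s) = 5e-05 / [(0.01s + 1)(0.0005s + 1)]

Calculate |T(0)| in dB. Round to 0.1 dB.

T(0) = 5e-05 · 1 / 1 = 5e-05
20 log₁₀(5e-05) ≈ -86.02 dB

-86.0 dB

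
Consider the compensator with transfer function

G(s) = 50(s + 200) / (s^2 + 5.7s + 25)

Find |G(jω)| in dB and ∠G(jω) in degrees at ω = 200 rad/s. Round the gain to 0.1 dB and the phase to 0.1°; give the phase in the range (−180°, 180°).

At s = jω = j200:
zero (s+200): 200 + j200 → |·| = √(200²+200²) = √80000 ≈ 282.84, ∠ = arctan(200/200) ≈ 45.00°
quadratic: (j200)² + 5.7·j200 + 25 = -39975 + j1140 → |·| ≈ 39991, ∠ ≈ 178.37°
|G| = 50 · 282.84 / 39991 ≈ 0.35363
Gain = 20 log₁₀(0.35363) ≈ -9.03 dB
∠G = 45.00° − 178.37° = -133.37°

-9.0 dB, -133.4°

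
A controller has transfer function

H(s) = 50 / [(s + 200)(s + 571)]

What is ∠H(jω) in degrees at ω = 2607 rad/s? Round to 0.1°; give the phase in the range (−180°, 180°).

-163.3°

At s = jω = j2607:
pole (s+200): 200 + j2607 → |·| = √(200²+2607²) = √6836449 ≈ 2614.7, ∠ = arctan(2607/200) ≈ 85.61°
pole (s+571): 571 + j2607 → |·| = √(571²+2607²) = √7122490 ≈ 2668.8, ∠ = arctan(2607/571) ≈ 77.65°
∠H = 0.00° − 163.26° = -163.26°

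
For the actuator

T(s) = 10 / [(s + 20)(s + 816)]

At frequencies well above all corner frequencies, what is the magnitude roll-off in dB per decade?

Each pole contributes −20 dB/decade at high frequency; each zero contributes +20 dB/decade.
Net: 0 zero(s) − 2 pole(s) → -40 dB/decade.

-40 dB/decade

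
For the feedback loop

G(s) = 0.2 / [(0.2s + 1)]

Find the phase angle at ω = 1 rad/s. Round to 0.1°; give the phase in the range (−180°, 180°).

-11.3°

At ω = 1 rad/s:
pole (1 + j1·0.2) = 1 + j0.2 → |·| ≈ 1.0198, ∠ ≈ 11.31°
∠G = (0°) − (11.31°) = -11.31°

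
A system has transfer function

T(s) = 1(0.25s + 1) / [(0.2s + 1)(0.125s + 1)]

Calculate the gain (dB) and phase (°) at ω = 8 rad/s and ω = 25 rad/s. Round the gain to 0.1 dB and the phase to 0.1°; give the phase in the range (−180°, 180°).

ω = 8: -1.5 dB, -39.6°; ω = 25: -8.4 dB, -70.0°

At ω = 8 rad/s:
zero (1 + j8·0.25) = 1 + j2 → |·| ≈ 2.2361, ∠ ≈ 63.43°
pole (1 + j8·0.2) = 1 + j1.6 → |·| ≈ 1.8868, ∠ ≈ 57.99°
pole (1 + j8·0.125) = 1 + j1 → |·| ≈ 1.4142, ∠ ≈ 45.00°
|T| = 1 · 2.2361 / (1.8868 · 1.4142) ≈ 0.83802
Gain = 20 log₁₀(0.83802) ≈ -1.53 dB
∠T = (63.43°) − (57.99° + 45.00°) = -39.56°

At ω = 25 rad/s:
zero (1 + j25·0.25) = 1 + j6.25 → |·| ≈ 6.3295, ∠ ≈ 80.91°
pole (1 + j25·0.2) = 1 + j5 → |·| ≈ 5.099, ∠ ≈ 78.69°
pole (1 + j25·0.125) = 1 + j3.125 → |·| ≈ 3.2811, ∠ ≈ 72.26°
|T| = 1 · 6.3295 / (5.099 · 3.2811) ≈ 0.37832
Gain = 20 log₁₀(0.37832) ≈ -8.44 dB
∠T = (80.91°) − (78.69° + 72.26°) = -70.04°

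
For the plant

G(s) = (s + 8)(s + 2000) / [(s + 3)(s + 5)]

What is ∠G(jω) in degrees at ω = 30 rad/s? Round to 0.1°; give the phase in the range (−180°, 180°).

At s = jω = j30:
zero (s+8): 8 + j30 → |·| = √(8²+30²) = √964 ≈ 31.048, ∠ = arctan(30/8) ≈ 75.07°
zero (s+2000): 2000 + j30 → |·| = √(2000²+30²) = √4000900 ≈ 2000.2, ∠ = arctan(30/2000) ≈ 0.86°
pole (s+3): 3 + j30 → |·| = √(3²+30²) = √909 ≈ 30.15, ∠ = arctan(30/3) ≈ 84.29°
pole (s+5): 5 + j30 → |·| = √(5²+30²) = √925 ≈ 30.414, ∠ = arctan(30/5) ≈ 80.54°
∠G = 75.93° − 164.83° = -88.90°

-88.9°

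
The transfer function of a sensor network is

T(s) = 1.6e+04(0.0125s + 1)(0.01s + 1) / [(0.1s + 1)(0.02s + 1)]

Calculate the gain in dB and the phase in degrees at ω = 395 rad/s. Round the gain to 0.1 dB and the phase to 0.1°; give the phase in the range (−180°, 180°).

At ω = 395 rad/s:
zero (1 + j395·0.0125) = 1 + j4.9375 → |·| ≈ 5.0377, ∠ ≈ 78.55°
zero (1 + j395·0.01) = 1 + j3.95 → |·| ≈ 4.0746, ∠ ≈ 75.79°
pole (1 + j395·0.1) = 1 + j39.5 → |·| ≈ 39.513, ∠ ≈ 88.55°
pole (1 + j395·0.02) = 1 + j7.9 → |·| ≈ 7.963, ∠ ≈ 82.79°
|T| = 1.6e+04 · 5.0377 · 4.0746 / (39.513 · 7.963) ≈ 1043.8
Gain = 20 log₁₀(1043.8) ≈ 60.37 dB
∠T = (78.55° + 75.79°) − (88.55° + 82.79°) = -17.00°

60.4 dB, -17.0°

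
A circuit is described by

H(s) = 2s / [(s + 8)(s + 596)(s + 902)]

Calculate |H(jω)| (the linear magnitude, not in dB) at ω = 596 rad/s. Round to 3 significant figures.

At s = jω = j596:
zero at origin: s = j596 → |·| = 596, ∠ = 90.00°
pole (s+8): 8 + j596 → |·| = √(8²+596²) = √355280 ≈ 596.05, ∠ = arctan(596/8) ≈ 89.23°
pole (s+596): 596 + j596 → |·| = √(596²+596²) = √710432 ≈ 842.87, ∠ = arctan(596/596) ≈ 45.00°
pole (s+902): 902 + j596 → |·| = √(902²+596²) = √1168820 ≈ 1081.1, ∠ = arctan(596/902) ≈ 33.45°
|H| = 2 · 596 / 5.4314e+08 ≈ 2.1946e-06

2.19e-06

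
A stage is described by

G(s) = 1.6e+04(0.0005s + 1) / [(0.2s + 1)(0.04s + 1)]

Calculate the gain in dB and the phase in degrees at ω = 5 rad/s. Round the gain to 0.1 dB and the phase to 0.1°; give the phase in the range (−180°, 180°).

At ω = 5 rad/s:
zero (1 + j5·0.0005) = 1 + j0.0025 → |·| ≈ 1, ∠ ≈ 0.14°
pole (1 + j5·0.2) = 1 + j1 → |·| ≈ 1.4142, ∠ ≈ 45.00°
pole (1 + j5·0.04) = 1 + j0.2 → |·| ≈ 1.0198, ∠ ≈ 11.31°
|G| = 1.6e+04 · 1 / (1.4142 · 1.0198) ≈ 11094
Gain = 20 log₁₀(11094) ≈ 80.90 dB
∠G = (0.14°) − (45.00° + 11.31°) = -56.17°

80.9 dB, -56.2°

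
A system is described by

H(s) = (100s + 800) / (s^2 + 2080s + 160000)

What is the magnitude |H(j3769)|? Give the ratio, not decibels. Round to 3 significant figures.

Substitute s = j3769:
Numerator: 100(j3769) + 800 = 800 + j376900
Denominator: (j3769)^2 + 2080(j3769) + 160000 = -14045361 + j7839520
|N| = √(800² + 376900²) ≈ 3.769e+05, ∠N ≈ 89.88°
|D| = √(14045361² + 7839520²) ≈ 1.6085e+07, ∠D ≈ 150.83°
|H| = 3.769e+05 / 1.6085e+07 ≈ 0.023432

0.0234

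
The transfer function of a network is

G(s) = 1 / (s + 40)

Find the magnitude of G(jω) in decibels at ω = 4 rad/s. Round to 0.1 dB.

Substitute s = j4:
Numerator: 1 = 1 + j0
Denominator: (j4) + 40 = 40 + j4
|N| = √(1² + 0²) ≈ 1, ∠N ≈ 0.00°
|D| = √(40² + 4²) ≈ 40.2, ∠D ≈ 5.71°
|G| = 1 / 40.2 ≈ 0.024876
Gain = 20 log₁₀(0.024876) ≈ -32.08 dB

-32.1 dB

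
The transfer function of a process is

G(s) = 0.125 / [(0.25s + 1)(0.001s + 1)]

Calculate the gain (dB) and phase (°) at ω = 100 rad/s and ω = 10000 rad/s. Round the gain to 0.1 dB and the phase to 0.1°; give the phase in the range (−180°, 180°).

ω = 100: -46.1 dB, -93.4°; ω = 10000: -106.1 dB, -174.3°

At ω = 100 rad/s:
pole (1 + j100·0.25) = 1 + j25 → |·| ≈ 25.02, ∠ ≈ 87.71°
pole (1 + j100·0.001) = 1 + j0.1 → |·| ≈ 1.005, ∠ ≈ 5.71°
|G| = 0.125 · 1 / (25.02 · 1.005) ≈ 0.0049711
Gain = 20 log₁₀(0.0049711) ≈ -46.07 dB
∠G = (0°) − (87.71° + 5.71°) = -93.42°

At ω = 10000 rad/s:
pole (1 + j10000·0.25) = 1 + j2500 → |·| ≈ 2500, ∠ ≈ 89.98°
pole (1 + j10000·0.001) = 1 + j10 → |·| ≈ 10.05, ∠ ≈ 84.29°
|G| = 0.125 · 1 / (2500 · 10.05) ≈ 4.9751e-06
Gain = 20 log₁₀(4.9751e-06) ≈ -106.06 dB
∠G = (0°) − (89.98° + 84.29°) = -174.27°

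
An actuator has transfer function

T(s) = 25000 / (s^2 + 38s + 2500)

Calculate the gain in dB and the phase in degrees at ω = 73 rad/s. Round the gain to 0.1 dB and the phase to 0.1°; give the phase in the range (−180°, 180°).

16.0 dB, -135.6°

At s = jω = j73:
quadratic: (j73)² + 38·j73 + 2500 = -2829 + j2774 → |·| ≈ 3962.1, ∠ ≈ 135.56°
|T| = 25000 / 3962.1 ≈ 6.3098
Gain = 20 log₁₀(6.3098) ≈ 16.00 dB
∠T = 0.00° − 135.56° = -135.56°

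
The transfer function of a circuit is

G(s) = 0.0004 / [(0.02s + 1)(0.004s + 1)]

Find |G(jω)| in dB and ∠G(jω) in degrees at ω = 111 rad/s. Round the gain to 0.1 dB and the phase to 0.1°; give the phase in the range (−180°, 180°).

At ω = 111 rad/s:
pole (1 + j111·0.02) = 1 + j2.22 → |·| ≈ 2.4348, ∠ ≈ 65.75°
pole (1 + j111·0.004) = 1 + j0.444 → |·| ≈ 1.0941, ∠ ≈ 23.94°
|G| = 0.0004 · 1 / (2.4348 · 1.0941) ≈ 0.00015015
Gain = 20 log₁₀(0.00015015) ≈ -76.47 dB
∠G = (0°) − (65.75° + 23.94°) = -89.69°

-76.5 dB, -89.7°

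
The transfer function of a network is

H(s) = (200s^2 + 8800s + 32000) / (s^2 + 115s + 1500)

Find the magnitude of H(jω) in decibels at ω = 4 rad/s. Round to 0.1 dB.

29.3 dB

Substitute s = j4:
Numerator: 200(j4)^2 + 8800(j4) + 32000 = 28800 + j35200
Denominator: (j4)^2 + 115(j4) + 1500 = 1484 + j460
|N| = √(28800² + 35200²) ≈ 45481, ∠N ≈ 50.71°
|D| = √(1484² + 460²) ≈ 1553.7, ∠D ≈ 17.22°
|H| = 45481 / 1553.7 ≈ 29.273
Gain = 20 log₁₀(29.273) ≈ 29.33 dB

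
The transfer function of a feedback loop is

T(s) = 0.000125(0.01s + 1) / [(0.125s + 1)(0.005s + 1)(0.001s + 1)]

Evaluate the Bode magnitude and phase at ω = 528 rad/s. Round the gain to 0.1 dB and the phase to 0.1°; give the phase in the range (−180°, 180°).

-109.9 dB, -106.9°

At ω = 528 rad/s:
zero (1 + j528·0.01) = 1 + j5.28 → |·| ≈ 5.3739, ∠ ≈ 79.28°
pole (1 + j528·0.125) = 1 + j66 → |·| ≈ 66.008, ∠ ≈ 89.13°
pole (1 + j528·0.005) = 1 + j2.64 → |·| ≈ 2.823, ∠ ≈ 69.25°
pole (1 + j528·0.001) = 1 + j0.528 → |·| ≈ 1.1308, ∠ ≈ 27.83°
|T| = 0.000125 · 5.3739 / (66.008 · 2.823 · 1.1308) ≈ 3.1879e-06
Gain = 20 log₁₀(3.1879e-06) ≈ -109.93 dB
∠T = (79.28°) − (89.13° + 69.25° + 27.83°) = -106.93°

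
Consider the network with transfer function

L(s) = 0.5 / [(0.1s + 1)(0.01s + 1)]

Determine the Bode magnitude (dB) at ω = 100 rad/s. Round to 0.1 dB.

At ω = 100 rad/s:
pole (1 + j100·0.1) = 1 + j10 → |·| ≈ 10.05, ∠ ≈ 84.29°
pole (1 + j100·0.01) = 1 + j1 → |·| ≈ 1.4142, ∠ ≈ 45.00°
|L| = 0.5 · 1 / (10.05 · 1.4142) ≈ 0.03518
Gain = 20 log₁₀(0.03518) ≈ -29.07 dB

-29.1 dB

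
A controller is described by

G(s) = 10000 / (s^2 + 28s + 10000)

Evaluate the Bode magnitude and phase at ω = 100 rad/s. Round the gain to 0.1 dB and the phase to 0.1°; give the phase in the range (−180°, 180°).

At s = jω = j100:
quadratic: (j100)² + 28·j100 + 10000 = 0 + j2800 → |·| ≈ 2800, ∠ ≈ 90.00°
|G| = 10000 / 2800 ≈ 3.5714
Gain = 20 log₁₀(3.5714) ≈ 11.06 dB
∠G = 0.00° − 90.00° = -90.00°

11.1 dB, -90.0°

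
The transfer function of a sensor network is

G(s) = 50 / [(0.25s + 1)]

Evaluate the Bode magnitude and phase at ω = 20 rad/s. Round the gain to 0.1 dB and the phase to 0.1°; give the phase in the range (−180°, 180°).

19.8 dB, -78.7°

At ω = 20 rad/s:
pole (1 + j20·0.25) = 1 + j5 → |·| ≈ 5.099, ∠ ≈ 78.69°
|G| = 50 · 1 / (5.099) ≈ 9.8058
Gain = 20 log₁₀(9.8058) ≈ 19.83 dB
∠G = (0°) − (78.69°) = -78.69°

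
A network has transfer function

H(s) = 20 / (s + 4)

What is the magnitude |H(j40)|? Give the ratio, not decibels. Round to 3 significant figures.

0.498

At s = jω = j40:
pole (s+4): 4 + j40 → |·| = √(4²+40²) = √1616 ≈ 40.2, ∠ = arctan(40/4) ≈ 84.29°
|H| = 20 / 40.2 ≈ 0.49751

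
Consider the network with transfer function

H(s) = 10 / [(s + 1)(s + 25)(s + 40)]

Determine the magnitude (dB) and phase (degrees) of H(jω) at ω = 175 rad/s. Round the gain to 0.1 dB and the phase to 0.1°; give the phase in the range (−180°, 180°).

At s = jω = j175:
pole (s+1): 1 + j175 → |·| = √(1²+175²) = √30626 ≈ 175, ∠ = arctan(175/1) ≈ 89.67°
pole (s+25): 25 + j175 → |·| = √(25²+175²) = √31250 ≈ 176.78, ∠ = arctan(175/25) ≈ 81.87°
pole (s+40): 40 + j175 → |·| = √(40²+175²) = √32225 ≈ 179.51, ∠ = arctan(175/40) ≈ 77.12°
|H| = 10 / 5.5534e+06 ≈ 1.8007e-06
Gain = 20 log₁₀(1.8007e-06) ≈ -114.89 dB
∠H = 0.00° − 248.66° = -248.66° ≡ 111.34° (principal value)

-114.9 dB, 111.3°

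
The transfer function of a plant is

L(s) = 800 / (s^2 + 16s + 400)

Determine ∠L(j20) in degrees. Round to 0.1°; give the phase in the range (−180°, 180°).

-90.0°

At s = jω = j20:
quadratic: (j20)² + 16·j20 + 400 = 0 + j320 → |·| ≈ 320, ∠ ≈ 90.00°
∠L = 0.00° − 90.00° = -90.00°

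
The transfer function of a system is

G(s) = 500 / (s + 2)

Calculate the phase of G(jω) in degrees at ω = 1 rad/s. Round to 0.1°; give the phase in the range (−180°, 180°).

Substitute s = j1:
Numerator: 500 = 500 + j0
Denominator: (j1) + 2 = 2 + j1
|N| = √(500² + 0²) ≈ 500, ∠N ≈ 0.00°
|D| = √(2² + 1²) ≈ 2.2361, ∠D ≈ 26.57°
∠G = 0.00° − 26.57° = -26.57°

-26.6°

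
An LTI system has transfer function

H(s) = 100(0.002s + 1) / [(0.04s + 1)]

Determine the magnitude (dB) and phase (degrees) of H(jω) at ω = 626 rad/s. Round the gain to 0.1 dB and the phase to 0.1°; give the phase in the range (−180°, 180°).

At ω = 626 rad/s:
zero (1 + j626·0.002) = 1 + j1.252 → |·| ≈ 1.6023, ∠ ≈ 51.38°
pole (1 + j626·0.04) = 1 + j25.04 → |·| ≈ 25.06, ∠ ≈ 87.71°
|H| = 100 · 1.6023 / (25.06) ≈ 6.3939
Gain = 20 log₁₀(6.3939) ≈ 16.12 dB
∠H = (51.38°) − (87.71°) = -36.33°

16.1 dB, -36.3°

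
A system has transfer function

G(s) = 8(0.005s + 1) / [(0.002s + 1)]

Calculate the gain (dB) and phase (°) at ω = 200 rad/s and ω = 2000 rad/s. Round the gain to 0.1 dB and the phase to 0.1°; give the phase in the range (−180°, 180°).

ω = 200: 20.4 dB, 23.2°; ω = 2000: 25.8 dB, 8.3°

At ω = 200 rad/s:
zero (1 + j200·0.005) = 1 + j1 → |·| ≈ 1.4142, ∠ ≈ 45.00°
pole (1 + j200·0.002) = 1 + j0.4 → |·| ≈ 1.077, ∠ ≈ 21.80°
|G| = 8 · 1.4142 / (1.077) ≈ 10.505
Gain = 20 log₁₀(10.505) ≈ 20.43 dB
∠G = (45.00°) − (21.80°) = 23.20°

At ω = 2000 rad/s:
zero (1 + j2000·0.005) = 1 + j10 → |·| ≈ 10.05, ∠ ≈ 84.29°
pole (1 + j2000·0.002) = 1 + j4 → |·| ≈ 4.1231, ∠ ≈ 75.96°
|G| = 8 · 10.05 / (4.1231) ≈ 19.5
Gain = 20 log₁₀(19.5) ≈ 25.80 dB
∠G = (84.29°) − (75.96°) = 8.33°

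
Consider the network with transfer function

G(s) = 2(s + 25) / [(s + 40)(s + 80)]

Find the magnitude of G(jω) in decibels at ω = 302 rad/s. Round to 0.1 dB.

-43.9 dB

At s = jω = j302:
zero (s+25): 25 + j302 → |·| = √(25²+302²) = √91829 ≈ 303.03, ∠ = arctan(302/25) ≈ 85.27°
pole (s+40): 40 + j302 → |·| = √(40²+302²) = √92804 ≈ 304.64, ∠ = arctan(302/40) ≈ 82.46°
pole (s+80): 80 + j302 → |·| = √(80²+302²) = √97604 ≈ 312.42, ∠ = arctan(302/80) ≈ 75.16°
|G| = 2 · 303.03 / 95176 ≈ 0.0063678
Gain = 20 log₁₀(0.0063678) ≈ -43.92 dB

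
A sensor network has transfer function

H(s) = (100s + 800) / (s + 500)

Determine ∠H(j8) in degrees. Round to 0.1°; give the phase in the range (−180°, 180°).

44.1°

Substitute s = j8:
Numerator: 100(j8) + 800 = 800 + j800
Denominator: (j8) + 500 = 500 + j8
|N| = √(800² + 800²) ≈ 1131.4, ∠N ≈ 45.00°
|D| = √(500² + 8²) ≈ 500.06, ∠D ≈ 0.92°
∠H = 45.00° − 0.92° = 44.08°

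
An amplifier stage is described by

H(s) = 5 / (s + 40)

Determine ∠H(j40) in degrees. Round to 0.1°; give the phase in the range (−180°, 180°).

At s = jω = j40:
pole (s+40): 40 + j40 → |·| = √(40²+40²) = √3200 ≈ 56.569, ∠ = arctan(40/40) ≈ 45.00°
∠H = 0.00° − 45.00° = -45.00°

-45.0°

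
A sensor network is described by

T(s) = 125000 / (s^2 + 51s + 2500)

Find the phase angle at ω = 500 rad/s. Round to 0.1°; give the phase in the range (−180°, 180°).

-174.1°

At s = jω = j500:
quadratic: (j500)² + 51·j500 + 2500 = -247500 + j25500 → |·| ≈ 2.4881e+05, ∠ ≈ 174.12°
∠T = 0.00° − 174.12° = -174.12°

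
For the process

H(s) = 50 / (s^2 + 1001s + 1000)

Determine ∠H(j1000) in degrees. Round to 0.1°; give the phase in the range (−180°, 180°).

Substitute s = j1000:
Numerator: 50 = 50 + j0
Denominator: (j1000)^2 + 1001(j1000) + 1000 = -999000 + j1001000
|N| = √(50² + 0²) ≈ 50, ∠N ≈ 0.00°
|D| = √(999000² + 1001000²) ≈ 1.4142e+06, ∠D ≈ 134.94°
∠H = 0.00° − 134.94° = -134.94°

-134.9°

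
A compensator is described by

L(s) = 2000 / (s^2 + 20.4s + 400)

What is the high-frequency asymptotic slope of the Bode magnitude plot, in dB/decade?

-40 dB/decade

Each pole contributes −20 dB/decade at high frequency; each zero contributes +20 dB/decade.
Net: 0 zero(s) − 2 pole(s) → -40 dB/decade.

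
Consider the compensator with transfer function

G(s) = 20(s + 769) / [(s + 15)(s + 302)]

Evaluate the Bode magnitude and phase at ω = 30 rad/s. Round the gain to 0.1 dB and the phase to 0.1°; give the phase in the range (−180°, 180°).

At s = jω = j30:
zero (s+769): 769 + j30 → |·| = √(769²+30²) = √592261 ≈ 769.58, ∠ = arctan(30/769) ≈ 2.23°
pole (s+15): 15 + j30 → |·| = √(15²+30²) = √1125 ≈ 33.541, ∠ = arctan(30/15) ≈ 63.43°
pole (s+302): 302 + j30 → |·| = √(302²+30²) = √92104 ≈ 303.49, ∠ = arctan(30/302) ≈ 5.67°
|G| = 20 · 769.58 / 10179 ≈ 1.5121
Gain = 20 log₁₀(1.5121) ≈ 3.59 dB
∠G = 2.23° − 69.10° = -66.87°

3.6 dB, -66.9°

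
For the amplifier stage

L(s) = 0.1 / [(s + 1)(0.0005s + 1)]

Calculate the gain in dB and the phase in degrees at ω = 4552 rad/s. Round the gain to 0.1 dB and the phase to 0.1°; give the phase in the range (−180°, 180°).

At ω = 4552 rad/s:
pole (1 + j4552·1) = 1 + j4552 → |·| ≈ 4552, ∠ ≈ 89.99°
pole (1 + j4552·0.0005) = 1 + j2.276 → |·| ≈ 2.486, ∠ ≈ 66.28°
|L| = 0.1 · 1 / (4552 · 2.486) ≈ 8.8368e-06
Gain = 20 log₁₀(8.8368e-06) ≈ -101.07 dB
∠L = (0°) − (89.99° + 66.28°) = -156.27°

-101.1 dB, -156.3°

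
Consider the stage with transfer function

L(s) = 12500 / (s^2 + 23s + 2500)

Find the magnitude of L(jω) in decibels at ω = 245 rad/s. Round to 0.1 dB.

-13.3 dB

At s = jω = j245:
quadratic: (j245)² + 23·j245 + 2500 = -57525 + j5635 → |·| ≈ 57800, ∠ ≈ 174.41°
|L| = 12500 / 57800 ≈ 0.21626
Gain = 20 log₁₀(0.21626) ≈ -13.30 dB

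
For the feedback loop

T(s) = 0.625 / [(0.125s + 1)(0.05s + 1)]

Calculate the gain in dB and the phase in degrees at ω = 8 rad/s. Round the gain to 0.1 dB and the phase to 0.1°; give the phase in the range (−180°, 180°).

At ω = 8 rad/s:
pole (1 + j8·0.125) = 1 + j1 → |·| ≈ 1.4142, ∠ ≈ 45.00°
pole (1 + j8·0.05) = 1 + j0.4 → |·| ≈ 1.077, ∠ ≈ 21.80°
|T| = 0.625 · 1 / (1.4142 · 1.077) ≈ 0.41035
Gain = 20 log₁₀(0.41035) ≈ -7.74 dB
∠T = (0°) − (45.00° + 21.80°) = -66.80°

-7.7 dB, -66.8°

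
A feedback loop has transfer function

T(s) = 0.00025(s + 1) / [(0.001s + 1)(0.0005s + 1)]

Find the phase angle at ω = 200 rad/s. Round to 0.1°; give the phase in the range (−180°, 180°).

At ω = 200 rad/s:
zero (1 + j200·1) = 1 + j200 → |·| ≈ 200, ∠ ≈ 89.71°
pole (1 + j200·0.001) = 1 + j0.2 → |·| ≈ 1.0198, ∠ ≈ 11.31°
pole (1 + j200·0.0005) = 1 + j0.1 → |·| ≈ 1.005, ∠ ≈ 5.71°
∠T = (89.71°) − (11.31° + 5.71°) = 72.69°

72.7°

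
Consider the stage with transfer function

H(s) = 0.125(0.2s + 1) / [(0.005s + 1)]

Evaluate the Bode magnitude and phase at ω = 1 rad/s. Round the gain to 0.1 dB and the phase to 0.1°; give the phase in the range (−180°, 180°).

-17.9 dB, 11.0°

At ω = 1 rad/s:
zero (1 + j1·0.2) = 1 + j0.2 → |·| ≈ 1.0198, ∠ ≈ 11.31°
pole (1 + j1·0.005) = 1 + j0.005 → |·| ≈ 1, ∠ ≈ 0.29°
|H| = 0.125 · 1.0198 / (1) ≈ 0.12748
Gain = 20 log₁₀(0.12748) ≈ -17.89 dB
∠H = (11.31°) − (0.29°) = 11.02°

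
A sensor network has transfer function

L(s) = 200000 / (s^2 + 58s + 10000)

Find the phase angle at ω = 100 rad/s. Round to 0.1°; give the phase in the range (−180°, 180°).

-90.0°

At s = jω = j100:
quadratic: (j100)² + 58·j100 + 10000 = 0 + j5800 → |·| ≈ 5800, ∠ ≈ 90.00°
∠L = 0.00° − 90.00° = -90.00°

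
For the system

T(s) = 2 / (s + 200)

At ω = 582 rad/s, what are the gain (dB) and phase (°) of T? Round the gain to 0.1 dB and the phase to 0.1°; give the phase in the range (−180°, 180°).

At s = jω = j582:
pole (s+200): 200 + j582 → |·| = √(200²+582²) = √378724 ≈ 615.41, ∠ = arctan(582/200) ≈ 71.04°
|T| = 2 / 615.41 ≈ 0.0032499
Gain = 20 log₁₀(0.0032499) ≈ -49.76 dB
∠T = 0.00° − 71.04° = -71.04°

-49.8 dB, -71.0°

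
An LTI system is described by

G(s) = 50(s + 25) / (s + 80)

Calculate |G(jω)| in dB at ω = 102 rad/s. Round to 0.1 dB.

At s = jω = j102:
zero (s+25): 25 + j102 → |·| = √(25²+102²) = √11029 ≈ 105.02, ∠ = arctan(102/25) ≈ 76.23°
pole (s+80): 80 + j102 → |·| = √(80²+102²) = √16804 ≈ 129.63, ∠ = arctan(102/80) ≈ 51.89°
|G| = 50 · 105.02 / 129.63 ≈ 40.508
Gain = 20 log₁₀(40.508) ≈ 32.15 dB

32.2 dB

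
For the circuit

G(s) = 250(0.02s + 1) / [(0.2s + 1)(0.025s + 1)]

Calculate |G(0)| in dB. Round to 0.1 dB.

48.0 dB

G(0) = 250 · 1 / 1 = 250
20 log₁₀(250) ≈ 47.96 dB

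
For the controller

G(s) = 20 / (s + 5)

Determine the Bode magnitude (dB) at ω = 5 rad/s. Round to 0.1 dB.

9.0 dB

Substitute s = j5:
Numerator: 20 = 20 + j0
Denominator: (j5) + 5 = 5 + j5
|N| = √(20² + 0²) ≈ 20, ∠N ≈ 0.00°
|D| = √(5² + 5²) ≈ 7.0711, ∠D ≈ 45.00°
|G| = 20 / 7.0711 ≈ 2.8284
Gain = 20 log₁₀(2.8284) ≈ 9.03 dB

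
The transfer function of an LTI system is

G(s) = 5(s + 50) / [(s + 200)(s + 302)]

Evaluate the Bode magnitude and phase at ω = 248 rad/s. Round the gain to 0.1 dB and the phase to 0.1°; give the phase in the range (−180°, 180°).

-39.9 dB, -11.9°

At s = jω = j248:
zero (s+50): 50 + j248 → |·| = √(50²+248²) = √64004 ≈ 252.99, ∠ = arctan(248/50) ≈ 78.60°
pole (s+200): 200 + j248 → |·| = √(200²+248²) = √101504 ≈ 318.6, ∠ = arctan(248/200) ≈ 51.12°
pole (s+302): 302 + j248 → |·| = √(302²+248²) = √152708 ≈ 390.78, ∠ = arctan(248/302) ≈ 39.39°
|G| = 5 · 252.99 / 1.245e+05 ≈ 0.01016
Gain = 20 log₁₀(0.01016) ≈ -39.86 dB
∠G = 78.60° − 90.51° = -11.91°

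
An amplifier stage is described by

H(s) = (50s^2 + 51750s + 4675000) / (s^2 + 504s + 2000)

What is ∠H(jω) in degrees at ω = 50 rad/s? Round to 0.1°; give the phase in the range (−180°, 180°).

Substitute s = j50:
Numerator: 50(j50)^2 + 51750(j50) + 4675000 = 4550000 + j2587500
Denominator: (j50)^2 + 504(j50) + 2000 = -500 + j25200
|N| = √(4550000² + 2587500²) ≈ 5.2343e+06, ∠N ≈ 29.63°
|D| = √(500² + 25200²) ≈ 25205, ∠D ≈ 91.14°
∠H = 29.63° − 91.14° = -61.51°

-61.5°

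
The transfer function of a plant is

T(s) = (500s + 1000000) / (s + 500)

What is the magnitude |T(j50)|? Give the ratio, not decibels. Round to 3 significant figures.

Substitute s = j50:
Numerator: 500(j50) + 1000000 = 1000000 + j25000
Denominator: (j50) + 500 = 500 + j50
|N| = √(1000000² + 25000²) ≈ 1.0003e+06, ∠N ≈ 1.43°
|D| = √(500² + 50²) ≈ 502.49, ∠D ≈ 5.71°
|T| = 1.0003e+06 / 502.49 ≈ 1990.7

1.99e+03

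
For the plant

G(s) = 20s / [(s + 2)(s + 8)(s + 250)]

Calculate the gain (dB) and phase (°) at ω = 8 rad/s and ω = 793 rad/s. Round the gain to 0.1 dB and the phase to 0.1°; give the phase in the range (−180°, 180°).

At s = jω = j8:
zero at origin: s = j8 → |·| = 8, ∠ = 90.00°
pole (s+2): 2 + j8 → |·| = √(2²+8²) = √68 ≈ 8.2462, ∠ = arctan(8/2) ≈ 75.96°
pole (s+8): 8 + j8 → |·| = √(8²+8²) = √128 ≈ 11.314, ∠ = arctan(8/8) ≈ 45.00°
pole (s+250): 250 + j8 → |·| = √(250²+8²) = √62564 ≈ 250.13, ∠ = arctan(8/250) ≈ 1.83°
|G| = 20 · 8 / 23337 ≈ 0.0068561
Gain = 20 log₁₀(0.0068561) ≈ -43.28 dB
∠G = 90.00° − 122.79° = -32.79°

At s = jω = j793:
zero at origin: s = j793 → |·| = 793, ∠ = 90.00°
pole (s+2): 2 + j793 → |·| = √(2²+793²) = √628853 ≈ 793, ∠ = arctan(793/2) ≈ 89.86°
pole (s+8): 8 + j793 → |·| = √(8²+793²) = √628913 ≈ 793.04, ∠ = arctan(793/8) ≈ 89.42°
pole (s+250): 250 + j793 → |·| = √(250²+793²) = √691349 ≈ 831.47, ∠ = arctan(793/250) ≈ 72.50°
|G| = 20 · 793 / 5.229e+08 ≈ 3.0331e-05
Gain = 20 log₁₀(3.0331e-05) ≈ -90.36 dB
∠G = 90.00° − 251.78° = -161.78°

ω = 8: -43.3 dB, -32.8°; ω = 793: -90.4 dB, -161.8°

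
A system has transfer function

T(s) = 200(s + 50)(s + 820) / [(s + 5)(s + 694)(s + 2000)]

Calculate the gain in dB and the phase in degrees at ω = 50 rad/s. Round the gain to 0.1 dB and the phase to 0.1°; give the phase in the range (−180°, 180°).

-15.6 dB, -41.4°

At s = jω = j50:
zero (s+50): 50 + j50 → |·| = √(50²+50²) = √5000 ≈ 70.711, ∠ = arctan(50/50) ≈ 45.00°
zero (s+820): 820 + j50 → |·| = √(820²+50²) = √674900 ≈ 821.52, ∠ = arctan(50/820) ≈ 3.49°
pole (s+5): 5 + j50 → |·| = √(5²+50²) = √2525 ≈ 50.249, ∠ = arctan(50/5) ≈ 84.29°
pole (s+694): 694 + j50 → |·| = √(694²+50²) = √484136 ≈ 695.8, ∠ = arctan(50/694) ≈ 4.12°
pole (s+2000): 2000 + j50 → |·| = √(2000²+50²) = √4002500 ≈ 2000.6, ∠ = arctan(50/2000) ≈ 1.43°
|T| = 200 · 58091 / 6.9947e+07 ≈ 0.1661
Gain = 20 log₁₀(0.1661) ≈ -15.59 dB
∠T = 48.49° − 89.84° = -41.35°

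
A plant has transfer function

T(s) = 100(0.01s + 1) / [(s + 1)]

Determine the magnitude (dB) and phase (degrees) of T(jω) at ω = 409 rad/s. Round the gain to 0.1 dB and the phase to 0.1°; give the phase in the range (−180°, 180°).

At ω = 409 rad/s:
zero (1 + j409·0.01) = 1 + j4.09 → |·| ≈ 4.2105, ∠ ≈ 76.26°
pole (1 + j409·1) = 1 + j409 → |·| ≈ 409, ∠ ≈ 89.86°
|T| = 100 · 4.2105 / (409) ≈ 1.0295
Gain = 20 log₁₀(1.0295) ≈ 0.25 dB
∠T = (76.26°) − (89.86°) = -13.60°

0.3 dB, -13.6°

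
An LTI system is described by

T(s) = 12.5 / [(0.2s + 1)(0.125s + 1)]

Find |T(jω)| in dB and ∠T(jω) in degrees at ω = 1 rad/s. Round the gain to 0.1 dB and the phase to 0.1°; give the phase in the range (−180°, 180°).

At ω = 1 rad/s:
pole (1 + j1·0.2) = 1 + j0.2 → |·| ≈ 1.0198, ∠ ≈ 11.31°
pole (1 + j1·0.125) = 1 + j0.125 → |·| ≈ 1.0078, ∠ ≈ 7.13°
|T| = 12.5 · 1 / (1.0198 · 1.0078) ≈ 12.162
Gain = 20 log₁₀(12.162) ≈ 21.70 dB
∠T = (0°) − (11.31° + 7.13°) = -18.44°

21.7 dB, -18.4°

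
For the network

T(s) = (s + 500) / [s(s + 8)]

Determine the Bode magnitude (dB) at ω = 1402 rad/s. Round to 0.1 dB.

At s = jω = j1402:
zero (s+500): 500 + j1402 → |·| = √(500²+1402²) = √2215604 ≈ 1488.5, ∠ = arctan(1402/500) ≈ 70.37°
pole (s+8): 8 + j1402 → |·| = √(8²+1402²) = √1965668 ≈ 1402, ∠ = arctan(1402/8) ≈ 89.67°
pole at origin: |s| = 1402, ∠ = 90.00° (in denominator)
|T| = 1 · 1488.5 / 1.9656e+06 ≈ 0.00075728
Gain = 20 log₁₀(0.00075728) ≈ -62.41 dB

-62.4 dB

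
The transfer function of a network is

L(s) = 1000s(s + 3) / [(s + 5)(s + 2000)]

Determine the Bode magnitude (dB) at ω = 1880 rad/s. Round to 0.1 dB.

At s = jω = j1880:
zero (s+3): 3 + j1880 → |·| = √(3²+1880²) = √3534409 ≈ 1880, ∠ = arctan(1880/3) ≈ 89.91°
zero at origin: s = j1880 → |·| = 1880, ∠ = 90.00°
pole (s+5): 5 + j1880 → |·| = √(5²+1880²) = √3534425 ≈ 1880, ∠ = arctan(1880/5) ≈ 89.85°
pole (s+2000): 2000 + j1880 → |·| = √(2000²+1880²) = √7534400 ≈ 2744.9, ∠ = arctan(1880/2000) ≈ 43.23°
|L| = 1000 · 3.5344e+06 / 5.1604e+06 ≈ 684.91
Gain = 20 log₁₀(684.91) ≈ 56.71 dB

56.7 dB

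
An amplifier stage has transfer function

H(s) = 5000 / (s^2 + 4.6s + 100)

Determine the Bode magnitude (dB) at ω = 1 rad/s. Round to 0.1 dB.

At s = jω = j1:
quadratic: (j1)² + 4.6·j1 + 100 = 99 + j4.6 → |·| ≈ 99.107, ∠ ≈ 2.66°
|H| = 5000 / 99.107 ≈ 50.451
Gain = 20 log₁₀(50.451) ≈ 34.06 dB

34.1 dB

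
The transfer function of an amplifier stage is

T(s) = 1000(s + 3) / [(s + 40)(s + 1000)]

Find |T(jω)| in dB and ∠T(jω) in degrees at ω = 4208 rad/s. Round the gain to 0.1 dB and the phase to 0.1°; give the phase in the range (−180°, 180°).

-12.7 dB, -76.1°

At s = jω = j4208:
zero (s+3): 3 + j4208 → |·| = √(3²+4208²) = √17707273 ≈ 4208, ∠ = arctan(4208/3) ≈ 89.96°
pole (s+40): 40 + j4208 → |·| = √(40²+4208²) = √17708864 ≈ 4208.2, ∠ = arctan(4208/40) ≈ 89.46°
pole (s+1000): 1000 + j4208 → |·| = √(1000²+4208²) = √18707264 ≈ 4325.2, ∠ = arctan(4208/1000) ≈ 76.63°
|T| = 1000 · 4208 / 1.8201e+07 ≈ 0.2312
Gain = 20 log₁₀(0.2312) ≈ -12.72 dB
∠T = 89.96° − 166.09° = -76.13°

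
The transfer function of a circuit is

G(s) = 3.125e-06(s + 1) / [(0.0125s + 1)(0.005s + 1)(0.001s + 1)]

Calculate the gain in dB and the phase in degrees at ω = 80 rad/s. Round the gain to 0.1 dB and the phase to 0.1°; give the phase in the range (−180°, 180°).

-75.7 dB, 17.9°

At ω = 80 rad/s:
zero (1 + j80·1) = 1 + j80 → |·| ≈ 80.006, ∠ ≈ 89.28°
pole (1 + j80·0.0125) = 1 + j1 → |·| ≈ 1.4142, ∠ ≈ 45.00°
pole (1 + j80·0.005) = 1 + j0.4 → |·| ≈ 1.077, ∠ ≈ 21.80°
pole (1 + j80·0.001) = 1 + j0.08 → |·| ≈ 1.0032, ∠ ≈ 4.57°
|G| = 3.125e-06 · 80.006 / (1.4142 · 1.077 · 1.0032) ≈ 0.00016363
Gain = 20 log₁₀(0.00016363) ≈ -75.72 dB
∠G = (89.28°) − (45.00° + 21.80° + 4.57°) = 17.91°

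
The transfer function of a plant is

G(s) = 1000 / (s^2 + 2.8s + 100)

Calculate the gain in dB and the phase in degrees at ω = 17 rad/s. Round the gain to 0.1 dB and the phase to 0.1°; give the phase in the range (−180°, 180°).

At s = jω = j17:
quadratic: (j17)² + 2.8·j17 + 100 = -189 + j47.6 → |·| ≈ 194.9, ∠ ≈ 165.86°
|G| = 1000 / 194.9 ≈ 5.1308
Gain = 20 log₁₀(5.1308) ≈ 14.20 dB
∠G = 0.00° − 165.86° = -165.86°

14.2 dB, -165.9°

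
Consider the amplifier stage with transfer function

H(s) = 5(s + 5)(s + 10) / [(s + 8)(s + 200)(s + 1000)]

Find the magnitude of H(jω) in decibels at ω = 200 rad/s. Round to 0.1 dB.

-49.2 dB

At s = jω = j200:
zero (s+5): 5 + j200 → |·| = √(5²+200²) = √40025 ≈ 200.06, ∠ = arctan(200/5) ≈ 88.57°
zero (s+10): 10 + j200 → |·| = √(10²+200²) = √40100 ≈ 200.25, ∠ = arctan(200/10) ≈ 87.14°
pole (s+8): 8 + j200 → |·| = √(8²+200²) = √40064 ≈ 200.16, ∠ = arctan(200/8) ≈ 87.71°
pole (s+200): 200 + j200 → |·| = √(200²+200²) = √80000 ≈ 282.84, ∠ = arctan(200/200) ≈ 45.00°
pole (s+1000): 1000 + j200 → |·| = √(1000²+200²) = √1040000 ≈ 1019.8, ∠ = arctan(200/1000) ≈ 11.31°
|H| = 5 · 40062 / 5.7734e+07 ≈ 0.0034695
Gain = 20 log₁₀(0.0034695) ≈ -49.19 dB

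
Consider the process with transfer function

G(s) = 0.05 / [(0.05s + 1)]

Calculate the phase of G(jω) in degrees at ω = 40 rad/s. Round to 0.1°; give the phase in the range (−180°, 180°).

-63.4°

At ω = 40 rad/s:
pole (1 + j40·0.05) = 1 + j2 → |·| ≈ 2.2361, ∠ ≈ 63.43°
∠G = (0°) − (63.43°) = -63.43°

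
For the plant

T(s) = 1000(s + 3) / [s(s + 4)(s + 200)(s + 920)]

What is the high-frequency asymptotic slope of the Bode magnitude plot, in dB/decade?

-60 dB/decade

Each pole contributes −20 dB/decade at high frequency; each zero contributes +20 dB/decade.
Net: 1 zero(s) − 4 pole(s) → -60 dB/decade.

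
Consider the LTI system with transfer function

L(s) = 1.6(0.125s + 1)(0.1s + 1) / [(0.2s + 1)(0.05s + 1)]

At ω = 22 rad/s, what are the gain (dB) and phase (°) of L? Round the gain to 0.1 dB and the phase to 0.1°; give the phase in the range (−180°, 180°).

4.5 dB, 10.7°

At ω = 22 rad/s:
zero (1 + j22·0.125) = 1 + j2.75 → |·| ≈ 2.9262, ∠ ≈ 70.02°
zero (1 + j22·0.1) = 1 + j2.2 → |·| ≈ 2.4166, ∠ ≈ 65.56°
pole (1 + j22·0.2) = 1 + j4.4 → |·| ≈ 4.5122, ∠ ≈ 77.20°
pole (1 + j22·0.05) = 1 + j1.1 → |·| ≈ 1.4866, ∠ ≈ 47.73°
|L| = 1.6 · 2.9262 · 2.4166 / (4.5122 · 1.4866) ≈ 1.6867
Gain = 20 log₁₀(1.6867) ≈ 4.54 dB
∠L = (70.02° + 65.56°) − (77.20° + 47.73°) = 10.65°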